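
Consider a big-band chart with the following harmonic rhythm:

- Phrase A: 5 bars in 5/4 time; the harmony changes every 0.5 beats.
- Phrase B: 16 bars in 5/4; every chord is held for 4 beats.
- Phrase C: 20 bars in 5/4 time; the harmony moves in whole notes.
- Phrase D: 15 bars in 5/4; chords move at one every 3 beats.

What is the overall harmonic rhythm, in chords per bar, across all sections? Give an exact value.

15/7 chords per bar

A: 5 bars of 5 beats is 25 beats; at 0.5 beats each that's 50 chords.
B: 16 bars of 5 beats is 80 beats; at 4 beats each that's 20 chords.
C: 20 bars of 5 beats is 100 beats; at 4 beats each that's 25 chords.
D: 15 bars of 5 beats is 75 beats; at 3 beats each that's 25 chords.
Overall: 120 chords over 56 bars → 120/56 = 15/7 chords per bar.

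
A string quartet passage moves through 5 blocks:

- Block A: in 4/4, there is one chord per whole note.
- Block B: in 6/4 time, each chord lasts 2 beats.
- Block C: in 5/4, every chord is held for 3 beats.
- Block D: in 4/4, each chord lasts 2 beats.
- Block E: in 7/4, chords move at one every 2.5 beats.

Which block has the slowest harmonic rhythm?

A: 4 beats/bar ÷ 4 beats/chord = 1 chord/bar.
B: 6 beats/bar ÷ 2 beats/chord = 3 chords/bar.
C: 5 beats/bar ÷ 3 beats/chord = 5/3 chords/bar.
D: 4 beats/bar ÷ 2 beats/chord = 2 chords/bar.
E: 7 beats/bar ÷ 2.5 beats/chord = 2.8 chords/bar.
Slowest is A at 1 chords/bar.

Block A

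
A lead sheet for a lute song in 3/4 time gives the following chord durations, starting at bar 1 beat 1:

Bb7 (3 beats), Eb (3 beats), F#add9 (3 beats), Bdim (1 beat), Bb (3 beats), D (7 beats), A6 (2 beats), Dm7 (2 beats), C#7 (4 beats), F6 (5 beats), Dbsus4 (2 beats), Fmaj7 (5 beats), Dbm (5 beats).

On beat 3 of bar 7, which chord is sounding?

A6

Beat 3 of bar 7 is beat (7−1)×3 + 3 = 21 overall.
Running totals: Bb7 ends at 3, Eb ends at 6, F#add9 ends at 9, Bdim ends at 10, Bb ends at 13, D ends at 20, A6 ends at 22.
Beat 21 falls within A6.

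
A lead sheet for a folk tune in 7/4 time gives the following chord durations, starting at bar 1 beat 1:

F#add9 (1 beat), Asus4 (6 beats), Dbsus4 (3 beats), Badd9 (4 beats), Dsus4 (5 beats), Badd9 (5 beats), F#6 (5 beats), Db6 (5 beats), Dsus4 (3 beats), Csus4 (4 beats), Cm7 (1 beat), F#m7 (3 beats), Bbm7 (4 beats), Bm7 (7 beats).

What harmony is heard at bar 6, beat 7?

Beat 7 of bar 6 is beat (6−1)×7 + 7 = 42 overall.
Running totals: F#add9 ends at 1, Asus4 ends at 7, Dbsus4 ends at 10, Badd9 ends at 14, Dsus4 ends at 19, Badd9 ends at 24, F#6 ends at 29, Db6 ends at 34, Dsus4 ends at 37, Csus4 ends at 41, Cm7 ends at 42.
Beat 42 falls within Cm7.

Cm7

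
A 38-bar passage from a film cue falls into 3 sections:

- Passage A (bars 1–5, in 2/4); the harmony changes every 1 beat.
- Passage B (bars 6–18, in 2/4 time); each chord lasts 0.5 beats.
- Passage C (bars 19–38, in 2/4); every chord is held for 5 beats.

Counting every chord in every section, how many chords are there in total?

A has 10 beats and chords last 1 each, so 10 chords.
B has 26 beats and chords last 0.5 each, so 52 chords.
C has 40 beats and chords last 5 each, so 8 chords.
Total: 10 + 52 + 8 = 70.

70 chords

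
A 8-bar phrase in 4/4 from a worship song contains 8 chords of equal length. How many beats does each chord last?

8 bars × 4 beats/bar = 32 beats total.
32 beats ÷ 8 chords = 4 beats per chord.
(That is a whole note.)

4 beats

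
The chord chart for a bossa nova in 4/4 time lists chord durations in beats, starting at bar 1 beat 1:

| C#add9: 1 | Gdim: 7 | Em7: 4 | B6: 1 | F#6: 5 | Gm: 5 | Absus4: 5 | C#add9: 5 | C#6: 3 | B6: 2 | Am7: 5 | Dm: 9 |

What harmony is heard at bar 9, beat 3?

Beat 3 of bar 9 is beat (9−1)×4 + 3 = 35 overall.
Running totals: C#add9 ends at 1, Gdim ends at 8, Em7 ends at 12, B6 ends at 13, F#6 ends at 18, Gm ends at 23, Absus4 ends at 28, C#add9 ends at 33, C#6 ends at 36.
Beat 35 falls within C#6.

C#6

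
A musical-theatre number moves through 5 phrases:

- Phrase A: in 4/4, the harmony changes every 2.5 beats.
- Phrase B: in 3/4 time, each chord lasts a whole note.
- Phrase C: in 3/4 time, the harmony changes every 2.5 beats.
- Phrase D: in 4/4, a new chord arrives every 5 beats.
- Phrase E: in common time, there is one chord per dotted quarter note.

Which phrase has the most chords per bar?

A: 4/2.5 = 1.6 chords/bar.
B: 3/4 = 0.75 chords/bar.
C: 3/2.5 = 1.2 chords/bar.
D: 4/5 = 0.8 chords/bar.
E: 4/1.5 = 8/3 chords/bar.
Fastest is E at 8/3 chords/bar.

Phrase E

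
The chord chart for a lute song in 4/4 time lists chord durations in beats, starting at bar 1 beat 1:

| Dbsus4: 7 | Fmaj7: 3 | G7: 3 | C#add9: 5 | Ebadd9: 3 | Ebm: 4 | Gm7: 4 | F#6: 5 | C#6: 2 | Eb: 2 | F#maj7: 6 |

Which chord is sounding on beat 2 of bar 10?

Eb

Beat 2 of bar 10 is beat (10−1)×4 + 2 = 38 overall.
Running totals: Dbsus4 ends at 7, Fmaj7 ends at 10, G7 ends at 13, C#add9 ends at 18, Ebadd9 ends at 21, Ebm ends at 25, Gm7 ends at 29, F#6 ends at 34, C#6 ends at 36, Eb ends at 38.
Beat 38 falls within Eb.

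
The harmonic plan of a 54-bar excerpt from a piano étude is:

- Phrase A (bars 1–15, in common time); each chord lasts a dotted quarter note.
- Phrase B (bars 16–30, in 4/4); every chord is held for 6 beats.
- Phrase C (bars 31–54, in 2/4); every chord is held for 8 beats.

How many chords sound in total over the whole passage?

56 chords

A: 15 bars × 4 beats = 60 beats; 1.5 beats/chord → 40 chords.
B: 15 bars × 4 beats = 60 beats; 6 beats/chord → 10 chords.
C: 24 bars × 2 beats = 48 beats; 8 beats/chord → 6 chords.
Total: 40 + 10 + 6 = 56.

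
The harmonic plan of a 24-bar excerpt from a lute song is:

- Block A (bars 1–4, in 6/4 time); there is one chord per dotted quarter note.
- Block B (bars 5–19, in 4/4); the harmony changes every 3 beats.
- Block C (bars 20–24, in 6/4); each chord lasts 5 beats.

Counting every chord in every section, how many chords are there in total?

A: 4 bars × 6 beats = 24 beats; 1.5 beats/chord → 16 chords.
B: 15 bars × 4 beats = 60 beats; 3 beats/chord → 20 chords.
C: 5 bars × 6 beats = 30 beats; 5 beats/chord → 6 chords.
Total: 16 + 20 + 6 = 42.

42 chords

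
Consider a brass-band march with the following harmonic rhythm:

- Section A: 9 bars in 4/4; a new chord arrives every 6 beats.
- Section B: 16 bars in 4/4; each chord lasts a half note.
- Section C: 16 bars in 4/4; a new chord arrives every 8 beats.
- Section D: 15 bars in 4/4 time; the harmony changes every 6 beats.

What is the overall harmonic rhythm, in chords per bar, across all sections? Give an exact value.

A: 9 bars of 4 beats is 36 beats; at 6 beats each that's 6 chords.
B: 16 bars of 4 beats is 64 beats; at 2 beats each that's 32 chords.
C: 16 bars of 4 beats is 64 beats; at 8 beats each that's 8 chords.
D: 15 bars of 4 beats is 60 beats; at 6 beats each that's 10 chords.
Overall: 56 chords over 56 bars → 56/56 = 1 chords per bar.

1 chords per bar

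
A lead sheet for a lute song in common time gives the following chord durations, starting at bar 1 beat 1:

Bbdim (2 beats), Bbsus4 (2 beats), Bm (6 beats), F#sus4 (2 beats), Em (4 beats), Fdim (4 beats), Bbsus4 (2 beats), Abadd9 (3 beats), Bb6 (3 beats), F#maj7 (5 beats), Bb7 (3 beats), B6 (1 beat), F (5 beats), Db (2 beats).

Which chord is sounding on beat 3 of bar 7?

Beat 3 of bar 7 is beat (7−1)×4 + 3 = 27 overall.
Running totals: Bbdim ends at 2, Bbsus4 ends at 4, Bm ends at 10, F#sus4 ends at 12, Em ends at 16, Fdim ends at 20, Bbsus4 ends at 22, Abadd9 ends at 25, Bb6 ends at 28.
Beat 27 falls within Bb6.

Bb6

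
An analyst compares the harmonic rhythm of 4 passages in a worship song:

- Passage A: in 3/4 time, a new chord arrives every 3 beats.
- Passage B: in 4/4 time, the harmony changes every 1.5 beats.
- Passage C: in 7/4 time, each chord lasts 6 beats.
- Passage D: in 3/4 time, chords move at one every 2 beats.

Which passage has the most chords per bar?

Passage B

A: 3/3 = 1 chord/bar.
B: 4/1.5 = 8/3 chords/bar.
C: 7/6 = 7/6 chords/bar.
D: 3/2 = 1.5 chords/bar.
Fastest is B at 8/3 chords/bar.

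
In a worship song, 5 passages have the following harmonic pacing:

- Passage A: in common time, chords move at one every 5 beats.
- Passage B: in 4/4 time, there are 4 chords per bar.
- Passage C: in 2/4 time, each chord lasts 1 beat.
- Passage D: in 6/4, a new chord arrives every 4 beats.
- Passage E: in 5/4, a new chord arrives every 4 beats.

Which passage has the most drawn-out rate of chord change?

A: 4 beats/bar ÷ 5 beats/chord = 0.8 chords/bar.
B: 4 beats/bar ÷ 1 beat/chord = 4 chords/bar.
C: 2 beats/bar ÷ 1 beat/chord = 2 chords/bar.
D: 6 beats/bar ÷ 4 beats/chord = 1.5 chords/bar.
E: 5 beats/bar ÷ 4 beats/chord = 1.25 chords/bar.
Slowest is A at 0.8 chords/bar.

Passage A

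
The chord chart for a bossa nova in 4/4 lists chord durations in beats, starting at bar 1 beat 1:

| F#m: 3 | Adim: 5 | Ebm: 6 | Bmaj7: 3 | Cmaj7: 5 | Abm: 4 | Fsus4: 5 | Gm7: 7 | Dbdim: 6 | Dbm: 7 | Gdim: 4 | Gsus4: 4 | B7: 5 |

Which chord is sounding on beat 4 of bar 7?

Fsus4

Beat 4 of bar 7 is beat (7−1)×4 + 4 = 28 overall.
Running totals: F#m ends at 3, Adim ends at 8, Ebm ends at 14, Bmaj7 ends at 17, Cmaj7 ends at 22, Abm ends at 26, Fsus4 ends at 31.
Beat 28 falls within Fsus4.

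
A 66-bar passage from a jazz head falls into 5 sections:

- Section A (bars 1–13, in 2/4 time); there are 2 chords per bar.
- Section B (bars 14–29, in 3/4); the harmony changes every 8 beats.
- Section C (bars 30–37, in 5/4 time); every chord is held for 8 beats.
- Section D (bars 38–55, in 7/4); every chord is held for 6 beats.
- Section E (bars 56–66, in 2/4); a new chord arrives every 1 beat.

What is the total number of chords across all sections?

A: 13·2 = 26 beats, 26/1 = 26 chords.
B: 16·3 = 48 beats, 48/8 = 6 chords.
C: 8·5 = 40 beats, 40/8 = 5 chords.
D: 18·7 = 126 beats, 126/6 = 21 chords.
E: 11·2 = 22 beats, 22/1 = 22 chords.
Total: 26 + 6 + 5 + 21 + 22 = 80.

80 chords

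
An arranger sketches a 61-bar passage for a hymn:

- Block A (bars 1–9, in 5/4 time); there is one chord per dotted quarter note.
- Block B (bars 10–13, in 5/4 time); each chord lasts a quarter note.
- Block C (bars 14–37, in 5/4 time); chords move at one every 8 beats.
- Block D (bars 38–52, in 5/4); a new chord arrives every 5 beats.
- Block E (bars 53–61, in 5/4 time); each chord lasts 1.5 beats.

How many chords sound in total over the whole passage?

110 chords

A has 45 beats and chords last 1.5 each, so 30 chords.
B has 20 beats and chords last 1 each, so 20 chords.
C has 120 beats and chords last 8 each, so 15 chords.
D has 75 beats and chords last 5 each, so 15 chords.
E has 45 beats and chords last 1.5 each, so 30 chords.
Total: 30 + 20 + 15 + 15 + 30 = 110.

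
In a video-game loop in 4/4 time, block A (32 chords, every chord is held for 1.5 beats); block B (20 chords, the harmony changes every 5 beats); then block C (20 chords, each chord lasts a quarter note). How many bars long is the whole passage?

A: 32 × 1.5 = 48 beats = 12 bars.
B: 20 × 5 = 100 beats = 25 bars.
C: 20 × 1 = 20 beats = 5 bars.
Total: 12 + 25 + 5 = 42 bars.

42 bars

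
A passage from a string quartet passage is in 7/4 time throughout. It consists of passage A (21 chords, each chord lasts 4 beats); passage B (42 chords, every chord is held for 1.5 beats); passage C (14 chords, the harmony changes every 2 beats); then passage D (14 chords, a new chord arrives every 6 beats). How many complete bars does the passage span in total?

37 bars

A: 21 × 4 = 84 beats = 12 bars.
B: 42 × 1.5 = 63 beats = 9 bars.
C: 14 × 2 = 28 beats = 4 bars.
D: 14 × 6 = 84 beats = 12 bars.
Total: 12 + 9 + 4 + 12 = 37 bars.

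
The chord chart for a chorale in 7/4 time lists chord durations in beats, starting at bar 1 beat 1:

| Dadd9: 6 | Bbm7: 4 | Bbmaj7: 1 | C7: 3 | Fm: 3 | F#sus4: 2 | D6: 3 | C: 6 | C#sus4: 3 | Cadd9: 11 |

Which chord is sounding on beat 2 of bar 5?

C#sus4

Beat 2 of bar 5 is beat (5−1)×7 + 2 = 30 overall.
Running totals: Dadd9 ends at 6, Bbm7 ends at 10, Bbmaj7 ends at 11, C7 ends at 14, Fm ends at 17, F#sus4 ends at 19, D6 ends at 22, C ends at 28, C#sus4 ends at 31.
Beat 30 falls within C#sus4.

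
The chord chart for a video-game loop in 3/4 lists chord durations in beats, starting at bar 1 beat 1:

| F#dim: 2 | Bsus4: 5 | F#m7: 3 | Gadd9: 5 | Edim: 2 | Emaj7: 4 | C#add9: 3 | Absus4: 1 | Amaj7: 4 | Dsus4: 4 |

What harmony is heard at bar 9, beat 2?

Amaj7

Beat 2 of bar 9 is beat (9−1)×3 + 2 = 26 overall.
Running totals: F#dim ends at 2, Bsus4 ends at 7, F#m7 ends at 10, Gadd9 ends at 15, Edim ends at 17, Emaj7 ends at 21, C#add9 ends at 24, Absus4 ends at 25, Amaj7 ends at 29.
Beat 26 falls within Amaj7.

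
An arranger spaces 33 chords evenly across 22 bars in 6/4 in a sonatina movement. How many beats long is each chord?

22 bars × 6 beats/bar = 132 beats total.
132 beats ÷ 33 chords = 4 beats per chord.
(That is a whole note.)

4 beats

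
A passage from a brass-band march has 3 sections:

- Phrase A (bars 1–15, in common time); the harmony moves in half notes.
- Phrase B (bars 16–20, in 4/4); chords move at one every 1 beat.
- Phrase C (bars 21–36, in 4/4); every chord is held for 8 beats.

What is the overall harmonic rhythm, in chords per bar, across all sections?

29/18 chords per bar

A: 15 bars of 4 beats is 60 beats; at 2 beats each that's 30 chords.
B: 5 bars of 4 beats is 20 beats; at 1 beat each that's 20 chords.
C: 16 bars of 4 beats is 64 beats; at 8 beats each that's 8 chords.
Overall: 58 chords over 36 bars → 58/36 = 29/18 chords per bar.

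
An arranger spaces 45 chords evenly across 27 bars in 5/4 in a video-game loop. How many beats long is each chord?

27 bars × 5 beats/bar = 135 beats total.
135 beats ÷ 45 chords = 3 beats per chord.
(That is a dotted half note.)

3 beats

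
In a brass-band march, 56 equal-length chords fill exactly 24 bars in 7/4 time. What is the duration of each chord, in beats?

24 bars × 7 beats/bar = 168 beats total.
168 beats ÷ 56 chords = 3 beats per chord.
(That is a dotted half note.)

3 beats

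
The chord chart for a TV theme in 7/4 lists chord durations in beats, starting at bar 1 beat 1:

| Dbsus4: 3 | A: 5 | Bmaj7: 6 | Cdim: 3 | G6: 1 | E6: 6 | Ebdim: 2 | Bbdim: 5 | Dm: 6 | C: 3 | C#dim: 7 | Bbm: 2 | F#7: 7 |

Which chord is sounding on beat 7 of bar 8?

F#7

Beat 7 of bar 8 is beat (8−1)×7 + 7 = 56 overall.
Running totals: Dbsus4 ends at 3, A ends at 8, Bmaj7 ends at 14, Cdim ends at 17, G6 ends at 18, E6 ends at 24, Ebdim ends at 26, Bbdim ends at 31, Dm ends at 37, C ends at 40, C#dim ends at 47, Bbm ends at 49, F#7 ends at 56.
Beat 56 falls within F#7.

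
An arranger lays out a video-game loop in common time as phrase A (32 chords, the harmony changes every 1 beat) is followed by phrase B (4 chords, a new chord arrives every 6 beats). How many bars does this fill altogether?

A: 32 × 1 = 32 beats = 8 bars.
B: 4 × 6 = 24 beats = 6 bars.
Total: 8 + 6 = 14 bars.

14 bars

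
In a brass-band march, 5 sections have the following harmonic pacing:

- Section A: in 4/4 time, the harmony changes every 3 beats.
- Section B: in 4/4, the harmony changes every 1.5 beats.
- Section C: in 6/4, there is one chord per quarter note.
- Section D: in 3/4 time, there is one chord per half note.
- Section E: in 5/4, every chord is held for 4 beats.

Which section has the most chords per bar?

A: 4/3 = 4/3 chords/bar.
B: 4/1.5 = 8/3 chords/bar.
C: 6/1 = 6 chords/bar.
D: 3/2 = 1.5 chords/bar.
E: 5/4 = 1.25 chords/bar.
Fastest is C at 6 chords/bar.

Section C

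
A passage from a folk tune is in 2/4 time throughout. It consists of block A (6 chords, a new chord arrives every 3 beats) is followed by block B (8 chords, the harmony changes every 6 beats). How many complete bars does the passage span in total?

A: 6 × 3 = 18 beats = 9 bars.
B: 8 × 6 = 48 beats = 24 bars.
Total: 9 + 24 = 33 bars.

33 bars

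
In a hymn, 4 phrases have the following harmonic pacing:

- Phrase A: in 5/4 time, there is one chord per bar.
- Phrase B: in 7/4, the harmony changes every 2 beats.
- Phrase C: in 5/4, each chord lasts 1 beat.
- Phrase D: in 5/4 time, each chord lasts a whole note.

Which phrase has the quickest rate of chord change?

Phrase C

A: 5/5 = 1 chord/bar.
B: 7/2 = 3.5 chords/bar.
C: 5/1 = 5 chords/bar.
D: 5/4 = 1.25 chords/bar.
Fastest is C at 5 chords/bar.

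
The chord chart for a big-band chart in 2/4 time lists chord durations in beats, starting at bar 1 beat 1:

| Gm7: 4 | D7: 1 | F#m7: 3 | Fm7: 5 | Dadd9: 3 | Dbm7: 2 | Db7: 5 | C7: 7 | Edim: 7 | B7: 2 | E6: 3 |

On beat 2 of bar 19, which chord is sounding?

B7

Beat 2 of bar 19 is beat (19−1)×2 + 2 = 38 overall.
Running totals: Gm7 ends at 4, D7 ends at 5, F#m7 ends at 8, Fm7 ends at 13, Dadd9 ends at 16, Dbm7 ends at 18, Db7 ends at 23, C7 ends at 30, Edim ends at 37, B7 ends at 39.
Beat 38 falls within B7.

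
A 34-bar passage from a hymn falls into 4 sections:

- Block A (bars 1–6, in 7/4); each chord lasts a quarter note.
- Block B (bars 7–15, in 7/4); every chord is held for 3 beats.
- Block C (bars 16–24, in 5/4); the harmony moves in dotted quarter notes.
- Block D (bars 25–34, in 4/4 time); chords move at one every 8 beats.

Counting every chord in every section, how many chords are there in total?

A has 42 beats and chords last 1 each, so 42 chords.
B has 63 beats and chords last 3 each, so 21 chords.
C has 45 beats and chords last 1.5 each, so 30 chords.
D has 40 beats and chords last 8 each, so 5 chords.
Total: 42 + 21 + 30 + 5 = 98.

98 chords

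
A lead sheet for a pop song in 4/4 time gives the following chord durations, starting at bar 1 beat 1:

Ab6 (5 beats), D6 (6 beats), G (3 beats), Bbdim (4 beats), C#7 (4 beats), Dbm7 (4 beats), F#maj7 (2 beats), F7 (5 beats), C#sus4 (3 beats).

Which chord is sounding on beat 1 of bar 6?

Beat 1 of bar 6 is beat (6−1)×4 + 1 = 21 overall.
Running totals: Ab6 ends at 5, D6 ends at 11, G ends at 14, Bbdim ends at 18, C#7 ends at 22.
Beat 21 falls within C#7.

C#7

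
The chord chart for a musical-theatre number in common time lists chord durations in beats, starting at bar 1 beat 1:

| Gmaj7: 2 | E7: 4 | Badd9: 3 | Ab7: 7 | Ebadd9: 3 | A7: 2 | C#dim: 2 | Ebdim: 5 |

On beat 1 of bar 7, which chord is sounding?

Ebdim

Beat 1 of bar 7 is beat (7−1)×4 + 1 = 25 overall.
Running totals: Gmaj7 ends at 2, E7 ends at 6, Badd9 ends at 9, Ab7 ends at 16, Ebadd9 ends at 19, A7 ends at 21, C#dim ends at 23, Ebdim ends at 28.
Beat 25 falls within Ebdim.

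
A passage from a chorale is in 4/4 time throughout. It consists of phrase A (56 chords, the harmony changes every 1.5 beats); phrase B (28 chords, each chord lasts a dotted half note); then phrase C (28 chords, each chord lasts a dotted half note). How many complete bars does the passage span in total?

A: 56 × 1.5 = 84 beats = 21 bars.
B: 28 × 3 = 84 beats = 21 bars.
C: 28 × 3 = 84 beats = 21 bars.
Total: 21 + 21 + 21 = 63 bars.

63 bars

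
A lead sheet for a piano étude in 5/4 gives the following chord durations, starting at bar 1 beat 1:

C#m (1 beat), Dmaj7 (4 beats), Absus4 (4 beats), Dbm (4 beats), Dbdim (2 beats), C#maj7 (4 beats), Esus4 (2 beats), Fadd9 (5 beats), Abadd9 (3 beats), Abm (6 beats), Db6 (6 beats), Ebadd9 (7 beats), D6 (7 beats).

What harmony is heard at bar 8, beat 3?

Beat 3 of bar 8 is beat (8−1)×5 + 3 = 38 overall.
Running totals: C#m ends at 1, Dmaj7 ends at 5, Absus4 ends at 9, Dbm ends at 13, Dbdim ends at 15, C#maj7 ends at 19, Esus4 ends at 21, Fadd9 ends at 26, Abadd9 ends at 29, Abm ends at 35, Db6 ends at 41.
Beat 38 falls within Db6.

Db6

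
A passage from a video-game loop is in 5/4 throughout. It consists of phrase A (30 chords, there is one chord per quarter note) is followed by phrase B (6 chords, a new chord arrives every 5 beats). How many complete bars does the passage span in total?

12 bars

A: 30 × 1 = 30 beats = 6 bars.
B: 6 × 5 = 30 beats = 6 bars.
Total: 6 + 6 = 12 bars.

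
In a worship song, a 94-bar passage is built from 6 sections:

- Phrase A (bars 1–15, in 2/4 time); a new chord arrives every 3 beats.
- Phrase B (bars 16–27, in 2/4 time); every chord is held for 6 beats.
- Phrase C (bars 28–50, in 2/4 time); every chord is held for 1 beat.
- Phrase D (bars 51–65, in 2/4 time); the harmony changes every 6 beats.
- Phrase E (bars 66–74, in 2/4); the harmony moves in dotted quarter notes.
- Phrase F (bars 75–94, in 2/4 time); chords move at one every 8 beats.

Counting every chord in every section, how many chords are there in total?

A: 15 bars × 2 beats = 30 beats; 3 beats/chord → 10 chords.
B: 12 bars × 2 beats = 24 beats; 6 beats/chord → 4 chords.
C: 23 bars × 2 beats = 46 beats; 1 beat/chord → 46 chords.
D: 15 bars × 2 beats = 30 beats; 6 beats/chord → 5 chords.
E: 9 bars × 2 beats = 18 beats; 1.5 beats/chord → 12 chords.
F: 20 bars × 2 beats = 40 beats; 8 beats/chord → 5 chords.
Total: 10 + 4 + 46 + 5 + 12 + 5 = 82.

82 chords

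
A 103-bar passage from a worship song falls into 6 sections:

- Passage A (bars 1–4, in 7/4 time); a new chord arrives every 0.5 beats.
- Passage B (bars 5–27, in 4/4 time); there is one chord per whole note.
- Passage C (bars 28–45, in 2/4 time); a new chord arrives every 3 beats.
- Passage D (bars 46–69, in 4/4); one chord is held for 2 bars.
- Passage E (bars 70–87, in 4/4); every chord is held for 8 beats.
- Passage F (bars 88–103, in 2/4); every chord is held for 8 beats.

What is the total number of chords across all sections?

A: 4·7 = 28 beats, 28/0.5 = 56 chords.
B: 23·4 = 92 beats, 92/4 = 23 chords.
C: 18·2 = 36 beats, 36/3 = 12 chords.
D: 24·4 = 96 beats, 96/8 = 12 chords.
E: 18·4 = 72 beats, 72/8 = 9 chords.
F: 16·2 = 32 beats, 32/8 = 4 chords.
Total: 56 + 23 + 12 + 12 + 9 + 4 = 116.

116 chords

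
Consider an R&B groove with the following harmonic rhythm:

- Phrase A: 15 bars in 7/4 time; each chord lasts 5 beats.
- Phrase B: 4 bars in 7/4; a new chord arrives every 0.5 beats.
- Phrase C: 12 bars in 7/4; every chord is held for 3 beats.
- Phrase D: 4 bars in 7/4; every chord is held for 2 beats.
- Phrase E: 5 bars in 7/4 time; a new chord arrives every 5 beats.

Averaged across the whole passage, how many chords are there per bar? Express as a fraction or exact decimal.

3.15 chords per bar

A: 15 × 7 = 105 beats ÷ 5 = 21 chords.
B: 4 × 7 = 28 beats ÷ 0.5 = 56 chords.
C: 12 × 7 = 84 beats ÷ 3 = 28 chords.
D: 4 × 7 = 28 beats ÷ 2 = 14 chords.
E: 5 × 7 = 35 beats ÷ 5 = 7 chords.
Overall: 126 chords over 40 bars → 126/40 = 3.15 chords per bar.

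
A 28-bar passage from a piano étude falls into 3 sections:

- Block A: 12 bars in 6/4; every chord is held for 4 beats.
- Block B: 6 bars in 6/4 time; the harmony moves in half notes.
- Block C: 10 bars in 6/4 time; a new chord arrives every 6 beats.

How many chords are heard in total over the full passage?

A: 12 bars × 6 beats = 72 beats; 4 beats/chord → 18 chords.
B: 6 bars × 6 beats = 36 beats; 2 beats/chord → 18 chords.
C: 10 bars × 6 beats = 60 beats; 6 beats/chord → 10 chords.
Total: 18 + 18 + 10 = 46.

46 chords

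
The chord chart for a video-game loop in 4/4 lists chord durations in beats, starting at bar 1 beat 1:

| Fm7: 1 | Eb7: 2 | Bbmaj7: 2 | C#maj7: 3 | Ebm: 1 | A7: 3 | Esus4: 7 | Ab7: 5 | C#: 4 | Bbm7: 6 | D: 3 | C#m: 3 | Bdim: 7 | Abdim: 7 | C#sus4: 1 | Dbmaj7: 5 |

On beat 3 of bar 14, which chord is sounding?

Beat 3 of bar 14 is beat (14−1)×4 + 3 = 55 overall.
Running totals: Fm7 ends at 1, Eb7 ends at 3, Bbmaj7 ends at 5, C#maj7 ends at 8, Ebm ends at 9, A7 ends at 12, Esus4 ends at 19, Ab7 ends at 24, C# ends at 28, Bbm7 ends at 34, D ends at 37, C#m ends at 40, Bdim ends at 47, Abdim ends at 54, C#sus4 ends at 55.
Beat 55 falls within C#sus4.

C#sus4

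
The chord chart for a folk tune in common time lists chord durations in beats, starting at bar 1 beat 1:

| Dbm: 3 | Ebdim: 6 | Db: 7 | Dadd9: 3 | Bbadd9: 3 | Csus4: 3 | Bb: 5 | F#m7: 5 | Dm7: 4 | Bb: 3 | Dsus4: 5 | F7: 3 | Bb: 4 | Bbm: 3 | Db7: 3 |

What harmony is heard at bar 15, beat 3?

Beat 3 of bar 15 is beat (15−1)×4 + 3 = 59 overall.
Running totals: Dbm ends at 3, Ebdim ends at 9, Db ends at 16, Dadd9 ends at 19, Bbadd9 ends at 22, Csus4 ends at 25, Bb ends at 30, F#m7 ends at 35, Dm7 ends at 39, Bb ends at 42, Dsus4 ends at 47, F7 ends at 50, Bb ends at 54, Bbm ends at 57, Db7 ends at 60.
Beat 59 falls within Db7.

Db7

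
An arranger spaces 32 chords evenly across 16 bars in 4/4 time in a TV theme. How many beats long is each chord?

2 beats

16 bars × 4 beats/bar = 64 beats total.
64 beats ÷ 32 chords = 2 beats per chord.
(That is a half note.)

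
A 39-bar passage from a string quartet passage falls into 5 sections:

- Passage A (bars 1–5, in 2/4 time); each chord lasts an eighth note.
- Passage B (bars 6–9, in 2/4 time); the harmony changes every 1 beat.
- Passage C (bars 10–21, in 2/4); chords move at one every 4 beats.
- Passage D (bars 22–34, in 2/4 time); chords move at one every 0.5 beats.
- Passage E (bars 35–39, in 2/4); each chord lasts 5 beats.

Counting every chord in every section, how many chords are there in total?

A: 5 bars × 2 beats = 10 beats; 0.5 beats/chord → 20 chords.
B: 4 bars × 2 beats = 8 beats; 1 beat/chord → 8 chords.
C: 12 bars × 2 beats = 24 beats; 4 beats/chord → 6 chords.
D: 13 bars × 2 beats = 26 beats; 0.5 beats/chord → 52 chords.
E: 5 bars × 2 beats = 10 beats; 5 beats/chord → 2 chords.
Total: 20 + 8 + 6 + 52 + 2 = 88.

88 chords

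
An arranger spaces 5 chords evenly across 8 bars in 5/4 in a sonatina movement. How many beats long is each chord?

8 bars × 5 beats/bar = 40 beats total.
40 beats ÷ 5 chords = 8 beats per chord.

8 beats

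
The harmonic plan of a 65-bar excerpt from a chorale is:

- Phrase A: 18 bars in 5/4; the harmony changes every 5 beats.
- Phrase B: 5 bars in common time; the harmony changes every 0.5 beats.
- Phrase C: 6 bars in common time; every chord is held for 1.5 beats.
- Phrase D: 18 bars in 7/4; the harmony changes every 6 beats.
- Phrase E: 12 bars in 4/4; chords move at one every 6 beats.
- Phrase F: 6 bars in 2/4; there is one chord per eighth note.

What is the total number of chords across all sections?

A: 18·5 = 90 beats, 90/5 = 18 chords.
B: 5·4 = 20 beats, 20/0.5 = 40 chords.
C: 6·4 = 24 beats, 24/1.5 = 16 chords.
D: 18·7 = 126 beats, 126/6 = 21 chords.
E: 12·4 = 48 beats, 48/6 = 8 chords.
F: 6·2 = 12 beats, 12/0.5 = 24 chords.
Total: 18 + 40 + 16 + 21 + 8 + 24 = 127.

127 chords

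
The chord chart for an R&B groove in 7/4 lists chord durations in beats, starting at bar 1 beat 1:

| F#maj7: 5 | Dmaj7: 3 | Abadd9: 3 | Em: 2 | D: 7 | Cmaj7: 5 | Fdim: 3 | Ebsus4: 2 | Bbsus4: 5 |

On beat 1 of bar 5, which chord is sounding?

Ebsus4

Beat 1 of bar 5 is beat (5−1)×7 + 1 = 29 overall.
Running totals: F#maj7 ends at 5, Dmaj7 ends at 8, Abadd9 ends at 11, Em ends at 13, D ends at 20, Cmaj7 ends at 25, Fdim ends at 28, Ebsus4 ends at 30.
Beat 29 falls within Ebsus4.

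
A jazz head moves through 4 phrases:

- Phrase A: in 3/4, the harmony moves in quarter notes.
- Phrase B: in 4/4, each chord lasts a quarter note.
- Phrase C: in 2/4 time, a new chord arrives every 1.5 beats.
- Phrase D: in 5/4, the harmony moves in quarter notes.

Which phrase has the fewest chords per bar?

A: 3 beats/bar ÷ 1 beat/chord = 3 chords/bar.
B: 4 beats/bar ÷ 1 beat/chord = 4 chords/bar.
C: 2 beats/bar ÷ 1.5 beats/chord = 4/3 chords/bar.
D: 5 beats/bar ÷ 1 beat/chord = 5 chords/bar.
Slowest is C at 4/3 chords/bar.

Phrase C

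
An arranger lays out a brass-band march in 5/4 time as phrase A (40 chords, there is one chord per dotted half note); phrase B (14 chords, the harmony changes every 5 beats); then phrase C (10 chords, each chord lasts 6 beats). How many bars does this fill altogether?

50 bars

A: 40 × 3 = 120 beats = 24 bars.
B: 14 × 5 = 70 beats = 14 bars.
C: 10 × 6 = 60 beats = 12 bars.
Total: 24 + 14 + 12 = 50 bars.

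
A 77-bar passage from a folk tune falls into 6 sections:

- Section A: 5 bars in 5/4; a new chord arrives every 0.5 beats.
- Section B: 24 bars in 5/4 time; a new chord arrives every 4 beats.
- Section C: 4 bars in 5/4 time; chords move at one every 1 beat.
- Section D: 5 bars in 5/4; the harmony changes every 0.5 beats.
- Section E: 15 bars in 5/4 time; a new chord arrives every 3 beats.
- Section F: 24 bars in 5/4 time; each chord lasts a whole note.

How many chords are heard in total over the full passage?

A: 5 bars × 5 beats = 25 beats; 0.5 beats/chord → 50 chords.
B: 24 bars × 5 beats = 120 beats; 4 beats/chord → 30 chords.
C: 4 bars × 5 beats = 20 beats; 1 beat/chord → 20 chords.
D: 5 bars × 5 beats = 25 beats; 0.5 beats/chord → 50 chords.
E: 15 bars × 5 beats = 75 beats; 3 beats/chord → 25 chords.
F: 24 bars × 5 beats = 120 beats; 4 beats/chord → 30 chords.
Total: 50 + 30 + 20 + 50 + 25 + 30 = 205.

205 chords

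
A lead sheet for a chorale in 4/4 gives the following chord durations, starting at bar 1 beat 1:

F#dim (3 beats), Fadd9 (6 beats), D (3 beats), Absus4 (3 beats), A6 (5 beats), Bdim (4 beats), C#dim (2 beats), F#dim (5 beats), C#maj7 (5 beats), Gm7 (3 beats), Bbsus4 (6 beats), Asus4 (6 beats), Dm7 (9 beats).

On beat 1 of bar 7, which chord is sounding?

C#dim

Beat 1 of bar 7 is beat (7−1)×4 + 1 = 25 overall.
Running totals: F#dim ends at 3, Fadd9 ends at 9, D ends at 12, Absus4 ends at 15, A6 ends at 20, Bdim ends at 24, C#dim ends at 26.
Beat 25 falls within C#dim.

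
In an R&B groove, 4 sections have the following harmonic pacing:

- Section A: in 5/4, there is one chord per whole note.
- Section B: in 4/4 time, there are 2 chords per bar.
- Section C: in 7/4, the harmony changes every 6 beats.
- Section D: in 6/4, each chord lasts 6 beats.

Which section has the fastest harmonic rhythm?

Section B

A: 5 beats/bar ÷ 4 beats/chord = 1.25 chords/bar.
B: 4 beats/bar ÷ 2 beats/chord = 2 chords/bar.
C: 7 beats/bar ÷ 6 beats/chord = 7/6 chords/bar.
D: 6 beats/bar ÷ 6 beats/chord = 1 chord/bar.
Fastest is B at 2 chords/bar.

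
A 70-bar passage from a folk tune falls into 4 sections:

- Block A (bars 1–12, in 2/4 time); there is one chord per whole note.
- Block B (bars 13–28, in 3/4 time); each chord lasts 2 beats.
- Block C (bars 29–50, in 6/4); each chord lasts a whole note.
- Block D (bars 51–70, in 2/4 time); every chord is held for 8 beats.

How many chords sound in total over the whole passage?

A: 12 bars × 2 beats = 24 beats; 4 beats/chord → 6 chords.
B: 16 bars × 3 beats = 48 beats; 2 beats/chord → 24 chords.
C: 22 bars × 6 beats = 132 beats; 4 beats/chord → 33 chords.
D: 20 bars × 2 beats = 40 beats; 8 beats/chord → 5 chords.
Total: 6 + 24 + 33 + 5 = 68.

68 chords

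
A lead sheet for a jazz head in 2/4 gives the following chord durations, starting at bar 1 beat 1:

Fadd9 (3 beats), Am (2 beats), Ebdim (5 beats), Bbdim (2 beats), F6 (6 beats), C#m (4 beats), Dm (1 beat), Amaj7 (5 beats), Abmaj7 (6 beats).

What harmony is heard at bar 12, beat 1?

Dm

Beat 1 of bar 12 is beat (12−1)×2 + 1 = 23 overall.
Running totals: Fadd9 ends at 3, Am ends at 5, Ebdim ends at 10, Bbdim ends at 12, F6 ends at 18, C#m ends at 22, Dm ends at 23.
Beat 23 falls within Dm.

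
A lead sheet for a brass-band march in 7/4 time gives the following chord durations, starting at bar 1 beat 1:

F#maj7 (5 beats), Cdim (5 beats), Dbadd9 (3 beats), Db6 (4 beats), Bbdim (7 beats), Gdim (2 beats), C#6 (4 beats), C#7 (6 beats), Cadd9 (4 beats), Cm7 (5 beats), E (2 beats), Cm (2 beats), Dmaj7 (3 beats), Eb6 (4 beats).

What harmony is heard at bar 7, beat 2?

Cm7

Beat 2 of bar 7 is beat (7−1)×7 + 2 = 44 overall.
Running totals: F#maj7 ends at 5, Cdim ends at 10, Dbadd9 ends at 13, Db6 ends at 17, Bbdim ends at 24, Gdim ends at 26, C#6 ends at 30, C#7 ends at 36, Cadd9 ends at 40, Cm7 ends at 45.
Beat 44 falls within Cm7.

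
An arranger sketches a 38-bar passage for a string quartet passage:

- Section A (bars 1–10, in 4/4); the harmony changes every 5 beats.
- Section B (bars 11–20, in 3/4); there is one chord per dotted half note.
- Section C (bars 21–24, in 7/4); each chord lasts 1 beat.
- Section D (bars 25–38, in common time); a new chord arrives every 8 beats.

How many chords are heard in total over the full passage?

A has 40 beats and chords last 5 each, so 8 chords.
B has 30 beats and chords last 3 each, so 10 chords.
C has 28 beats and chords last 1 each, so 28 chords.
D has 56 beats and chords last 8 each, so 7 chords.
Total: 8 + 10 + 28 + 7 = 53.

53 chords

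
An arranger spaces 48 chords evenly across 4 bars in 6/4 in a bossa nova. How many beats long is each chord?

0.5 beats

4 bars × 6 beats/bar = 24 beats total.
24 beats ÷ 48 chords = 0.5 beats per chord.
(That is an eighth note.)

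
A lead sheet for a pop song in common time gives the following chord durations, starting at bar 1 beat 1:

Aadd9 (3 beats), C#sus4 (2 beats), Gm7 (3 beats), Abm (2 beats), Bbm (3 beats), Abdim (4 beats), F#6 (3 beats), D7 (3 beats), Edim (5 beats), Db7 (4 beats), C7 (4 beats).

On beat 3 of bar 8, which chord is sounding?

Beat 3 of bar 8 is beat (8−1)×4 + 3 = 31 overall.
Running totals: Aadd9 ends at 3, C#sus4 ends at 5, Gm7 ends at 8, Abm ends at 10, Bbm ends at 13, Abdim ends at 17, F#6 ends at 20, D7 ends at 23, Edim ends at 28, Db7 ends at 32.
Beat 31 falls within Db7.

Db7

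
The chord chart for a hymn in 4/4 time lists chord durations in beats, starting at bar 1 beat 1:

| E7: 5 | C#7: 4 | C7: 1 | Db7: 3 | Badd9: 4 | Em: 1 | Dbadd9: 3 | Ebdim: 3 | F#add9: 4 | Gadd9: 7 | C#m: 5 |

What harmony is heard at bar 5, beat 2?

Beat 2 of bar 5 is beat (5−1)×4 + 2 = 18 overall.
Running totals: E7 ends at 5, C#7 ends at 9, C7 ends at 10, Db7 ends at 13, Badd9 ends at 17, Em ends at 18.
Beat 18 falls within Em.

Em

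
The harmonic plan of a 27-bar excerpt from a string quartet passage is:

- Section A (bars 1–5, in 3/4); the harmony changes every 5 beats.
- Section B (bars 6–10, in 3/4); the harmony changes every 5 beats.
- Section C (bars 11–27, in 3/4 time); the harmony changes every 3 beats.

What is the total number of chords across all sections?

23 chords

A: 5·3 = 15 beats, 15/5 = 3 chords.
B: 5·3 = 15 beats, 15/5 = 3 chords.
C: 17·3 = 51 beats, 51/3 = 17 chords.
Total: 3 + 3 + 17 = 23.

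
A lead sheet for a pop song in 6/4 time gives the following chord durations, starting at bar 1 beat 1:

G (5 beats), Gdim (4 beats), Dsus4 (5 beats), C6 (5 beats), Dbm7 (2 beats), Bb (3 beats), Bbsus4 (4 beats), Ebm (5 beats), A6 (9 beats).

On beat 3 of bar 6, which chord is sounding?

Beat 3 of bar 6 is beat (6−1)×6 + 3 = 33 overall.
Running totals: G ends at 5, Gdim ends at 9, Dsus4 ends at 14, C6 ends at 19, Dbm7 ends at 21, Bb ends at 24, Bbsus4 ends at 28, Ebm ends at 33.
Beat 33 falls within Ebm.

Ebm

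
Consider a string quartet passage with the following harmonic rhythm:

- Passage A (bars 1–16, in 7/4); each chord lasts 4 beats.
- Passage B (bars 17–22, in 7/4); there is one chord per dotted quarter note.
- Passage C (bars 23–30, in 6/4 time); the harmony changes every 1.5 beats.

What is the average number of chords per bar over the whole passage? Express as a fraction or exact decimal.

44/15 chords per bar

A: 16 × 7 = 112 beats ÷ 4 = 28 chords.
B: 6 × 7 = 42 beats ÷ 1.5 = 28 chords.
C: 8 × 6 = 48 beats ÷ 1.5 = 32 chords.
Overall: 88 chords over 30 bars → 88/30 = 44/15 chords per bar.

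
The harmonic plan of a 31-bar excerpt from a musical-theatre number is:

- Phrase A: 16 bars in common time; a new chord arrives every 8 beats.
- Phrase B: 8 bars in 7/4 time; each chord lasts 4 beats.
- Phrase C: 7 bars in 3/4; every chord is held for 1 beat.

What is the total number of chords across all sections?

A has 64 beats and chords last 8 each, so 8 chords.
B has 56 beats and chords last 4 each, so 14 chords.
C has 21 beats and chords last 1 each, so 21 chords.
Total: 8 + 14 + 21 = 43.

43 chords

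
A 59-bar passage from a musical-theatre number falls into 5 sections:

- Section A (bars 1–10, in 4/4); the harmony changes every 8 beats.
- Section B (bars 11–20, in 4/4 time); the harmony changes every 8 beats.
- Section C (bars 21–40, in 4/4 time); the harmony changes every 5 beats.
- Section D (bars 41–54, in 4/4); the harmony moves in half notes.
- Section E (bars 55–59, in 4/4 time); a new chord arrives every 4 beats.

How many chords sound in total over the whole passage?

59 chords

A: 10·4 = 40 beats, 40/8 = 5 chords.
B: 10·4 = 40 beats, 40/8 = 5 chords.
C: 20·4 = 80 beats, 80/5 = 16 chords.
D: 14·4 = 56 beats, 56/2 = 28 chords.
E: 5·4 = 20 beats, 20/4 = 5 chords.
Total: 5 + 5 + 16 + 28 + 5 = 59.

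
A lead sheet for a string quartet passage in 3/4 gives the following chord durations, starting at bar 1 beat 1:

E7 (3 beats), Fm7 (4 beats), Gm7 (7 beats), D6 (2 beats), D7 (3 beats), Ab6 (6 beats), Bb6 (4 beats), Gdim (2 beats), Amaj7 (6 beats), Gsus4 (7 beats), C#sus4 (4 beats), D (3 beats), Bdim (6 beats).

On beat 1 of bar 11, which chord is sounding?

Gdim

Beat 1 of bar 11 is beat (11−1)×3 + 1 = 31 overall.
Running totals: E7 ends at 3, Fm7 ends at 7, Gm7 ends at 14, D6 ends at 16, D7 ends at 19, Ab6 ends at 25, Bb6 ends at 29, Gdim ends at 31.
Beat 31 falls within Gdim.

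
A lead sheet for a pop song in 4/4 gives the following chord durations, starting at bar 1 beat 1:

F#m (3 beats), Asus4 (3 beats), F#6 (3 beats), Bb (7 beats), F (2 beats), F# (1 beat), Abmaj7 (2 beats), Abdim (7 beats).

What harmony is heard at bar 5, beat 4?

Beat 4 of bar 5 is beat (5−1)×4 + 4 = 20 overall.
Running totals: F#m ends at 3, Asus4 ends at 6, F#6 ends at 9, Bb ends at 16, F ends at 18, F# ends at 19, Abmaj7 ends at 21.
Beat 20 falls within Abmaj7.

Abmaj7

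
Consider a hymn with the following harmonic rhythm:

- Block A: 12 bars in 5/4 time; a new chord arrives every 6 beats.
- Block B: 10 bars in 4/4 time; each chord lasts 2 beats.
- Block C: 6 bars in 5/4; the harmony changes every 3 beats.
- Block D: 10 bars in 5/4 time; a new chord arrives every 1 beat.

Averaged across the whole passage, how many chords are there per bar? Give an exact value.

A: 12 bars of 5 beats is 60 beats; at 6 beats each that's 10 chords.
B: 10 bars of 4 beats is 40 beats; at 2 beats each that's 20 chords.
C: 6 bars of 5 beats is 30 beats; at 3 beats each that's 10 chords.
D: 10 bars of 5 beats is 50 beats; at 1 beat each that's 50 chords.
Overall: 90 chords over 38 bars → 90/38 = 45/19 chords per bar.

45/19 chords per bar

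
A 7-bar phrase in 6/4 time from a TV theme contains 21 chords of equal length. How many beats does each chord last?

2 beats

7 bars × 6 beats/bar = 42 beats total.
42 beats ÷ 21 chords = 2 beats per chord.
(That is a half note.)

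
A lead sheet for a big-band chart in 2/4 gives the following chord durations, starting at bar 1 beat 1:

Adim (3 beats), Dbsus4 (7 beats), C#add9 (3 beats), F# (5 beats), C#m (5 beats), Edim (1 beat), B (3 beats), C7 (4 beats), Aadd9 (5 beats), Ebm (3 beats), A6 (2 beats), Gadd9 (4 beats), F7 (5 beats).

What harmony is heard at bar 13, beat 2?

Beat 2 of bar 13 is beat (13−1)×2 + 2 = 26 overall.
Running totals: Adim ends at 3, Dbsus4 ends at 10, C#add9 ends at 13, F# ends at 18, C#m ends at 23, Edim ends at 24, B ends at 27.
Beat 26 falls within B.

B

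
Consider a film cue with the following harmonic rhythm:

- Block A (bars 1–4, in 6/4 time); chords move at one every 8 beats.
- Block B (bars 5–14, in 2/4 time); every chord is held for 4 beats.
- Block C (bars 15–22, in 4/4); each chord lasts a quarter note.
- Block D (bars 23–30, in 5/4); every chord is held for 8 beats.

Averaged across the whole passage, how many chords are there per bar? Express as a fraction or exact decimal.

A: 4 × 6 = 24 beats ÷ 8 = 3 chords.
B: 10 × 2 = 20 beats ÷ 4 = 5 chords.
C: 8 × 4 = 32 beats ÷ 1 = 32 chords.
D: 8 × 5 = 40 beats ÷ 8 = 5 chords.
Overall: 45 chords over 30 bars → 45/30 = 1.5 chords per bar.

1.5 chords per bar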